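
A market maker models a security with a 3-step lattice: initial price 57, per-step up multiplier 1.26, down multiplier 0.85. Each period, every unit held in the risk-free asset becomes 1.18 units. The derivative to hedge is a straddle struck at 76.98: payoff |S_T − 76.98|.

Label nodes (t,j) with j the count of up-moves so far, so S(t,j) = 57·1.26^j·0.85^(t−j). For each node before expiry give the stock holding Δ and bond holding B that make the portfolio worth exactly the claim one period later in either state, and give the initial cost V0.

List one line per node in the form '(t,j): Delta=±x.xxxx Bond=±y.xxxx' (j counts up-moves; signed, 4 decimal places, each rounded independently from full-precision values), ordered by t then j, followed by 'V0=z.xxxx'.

(0,0): Delta=0.4749 Bond=-13.7050
(1,0): Delta=-1.0000 Bond=55.2858
(1,1): Delta=0.7161 Bond=-33.4949
(2,0): Delta=-1.0000 Bond=65.2373
(2,1): Delta=-1.0000 Bond=65.2373
(2,2): Delta=0.9967 Bond=-64.9207
V0=13.3629

Under the risk-neutral measure, an up-move has probability p* = (R−d)/(u−d) = 0.8049 and values discount at R = 1.18.
At expiry t=3: V(3,0)=41.9749, V(3,1)=25.0901, V(3,2)=0.0608, V(3,3)=37.0414
  t=2,j=0: stock 41.1825 → up 51.8899 (V=25.0901), down 35.0051 (V=41.9749). Price 24.0548; hedge Δ=-1.0000, bond B=65.2373.
  t=2,j=1: stock 61.0470 → up 76.9192 (V=0.0608), down 51.8899 (V=25.0901). Price 4.1903; hedge Δ=-1.0000, bond B=65.2373.
  t=2,j=2: stock 90.4932 → up 114.0214 (V=37.0414), down 76.9192 (V=0.0608). Price 25.2760; hedge Δ=0.9967, bond B=-64.9207.
  t=1,j=0: stock 48.4500 → up 61.0470 (V=4.1903), down 41.1825 (V=24.0548). Price 6.8358; hedge Δ=-1.0000, bond B=55.2858.
  t=1,j=1: stock 71.8200 → up 90.4932 (V=25.2760), down 61.0470 (V=4.1903). Price 17.9337; hedge Δ=0.7161, bond B=-33.4949.
  t=0,j=0: stock 57.0000 → up 71.8200 (V=17.9337), down 48.4500 (V=6.8358). Price 13.3629; hedge Δ=0.4749, bond B=-13.7050.
Root portfolio cost Δ·57+B reproduces V0=13.3629.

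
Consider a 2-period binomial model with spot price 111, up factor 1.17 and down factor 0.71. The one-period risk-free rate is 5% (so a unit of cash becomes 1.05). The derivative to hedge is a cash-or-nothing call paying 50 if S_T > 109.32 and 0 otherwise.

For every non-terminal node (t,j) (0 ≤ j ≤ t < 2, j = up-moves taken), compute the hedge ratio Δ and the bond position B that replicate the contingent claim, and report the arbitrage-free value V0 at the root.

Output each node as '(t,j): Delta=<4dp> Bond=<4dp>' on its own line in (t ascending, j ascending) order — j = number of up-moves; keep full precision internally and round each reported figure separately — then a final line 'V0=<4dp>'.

No-arbitrage ⇒ martingale measure with p* = (R−d)/(u−d) = 0.7391.
Terminal values V(2,·): V(2,0)=0.0000, V(2,1)=0.0000, V(2,2)=50.0000
(1,0): S=78.8100. Δ = (V_up−V_dn)/(S_up−S_dn) = (0.0000−0.0000)/(92.2077−55.9551) = 0.0000. V = [p*·0.0000 + (1−p*)·0.0000]/1.05 = 0.0000. B = V − Δ·S = 0.0000.
(1,1): S=129.8700. Δ = (V_up−V_dn)/(S_up−S_dn) = (50.0000−0.0000)/(151.9479−92.2077) = 0.8370. V = [p*·50.0000 + (1−p*)·0.0000]/1.05 = 35.1967. B = V − Δ·S = -73.4990.
(0,0): S=111.0000. Δ = (V_up−V_dn)/(S_up−S_dn) = (35.1967−0.0000)/(129.8700−78.8100) = 0.6893. V = [p*·35.1967 + (1−p*)·0.0000]/1.05 = 24.7761. B = V − Δ·S = -51.7384.
The time-0 hedge costs 24.7761, which is the no-arbitrage price.

(0,0): Delta=0.6893 Bond=-51.7384
(1,0): Delta=0.0000 Bond=0.0000
(1,1): Delta=0.8370 Bond=-73.4990
V0=24.7761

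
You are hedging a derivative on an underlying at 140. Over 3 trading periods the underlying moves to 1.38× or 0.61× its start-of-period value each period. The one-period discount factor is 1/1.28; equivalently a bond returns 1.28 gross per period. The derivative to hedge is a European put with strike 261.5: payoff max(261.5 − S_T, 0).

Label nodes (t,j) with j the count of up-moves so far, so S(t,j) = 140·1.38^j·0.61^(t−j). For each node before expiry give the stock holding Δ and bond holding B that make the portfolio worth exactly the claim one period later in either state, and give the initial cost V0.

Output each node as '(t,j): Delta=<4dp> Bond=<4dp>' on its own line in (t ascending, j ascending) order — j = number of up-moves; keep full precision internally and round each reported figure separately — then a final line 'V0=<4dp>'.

(0,0): Delta=-0.5438 Bond=94.2531
(1,0): Delta=-1.0000 Bond=159.6069
(1,1): Delta=-0.5137 Bond=114.8286
(2,0): Delta=-1.0000 Bond=204.2969
(2,1): Delta=-1.0000 Bond=204.2969
(2,2): Delta=-0.4816 Bond=138.4260
V0=18.1268

The replicating-portfolio and risk-neutral prices coincide; use p* = (1.28−0.61)/(1.38−0.61) = 0.8701 for the latter.
Payoff layer (t=3): V(3,0)=229.7227, V(3,1)=189.6103, V(3,2)=98.8642, V(3,3)=0.0000
(2,0): S=52.0940. Δ = (V_up−V_dn)/(S_up−S_dn) = (189.6103−229.7227)/(71.8897−31.7773) = -1.0000. V = [p*·189.6103 + (1−p*)·229.7227]/1.28 = 152.2029. B = V − Δ·S = 204.2969.
(2,1): S=117.8520. Δ = (V_up−V_dn)/(S_up−S_dn) = (98.8642−189.6103)/(162.6358−71.8897) = -1.0000. V = [p*·98.8642 + (1−p*)·189.6103]/1.28 = 86.4449. B = V − Δ·S = 204.2969.
(2,2): S=266.6160. Δ = (V_up−V_dn)/(S_up−S_dn) = (0.0000−98.8642)/(367.9301−162.6358) = -0.4816. V = [p*·0.0000 + (1−p*)·98.8642]/1.28 = 10.0309. B = V − Δ·S = 138.4260.
(1,0): S=85.4000. Δ = (V_up−V_dn)/(S_up−S_dn) = (86.4449−152.2029)/(117.8520−52.0940) = -1.0000. V = [p*·86.4449 + (1−p*)·152.2029]/1.28 = 74.2069. B = V − Δ·S = 159.6069.
(1,1): S=193.2000. Δ = (V_up−V_dn)/(S_up−S_dn) = (10.0309−86.4449)/(266.6160−117.8520) = -0.5137. V = [p*·10.0309 + (1−p*)·86.4449]/1.28 = 15.5897. B = V − Δ·S = 114.8286.
(0,0): S=140.0000. Δ = (V_up−V_dn)/(S_up−S_dn) = (15.5897−74.2069)/(193.2000−85.4000) = -0.5438. V = [p*·15.5897 + (1−p*)·74.2069]/1.28 = 18.1268. B = V − Δ·S = 94.2531.
Self-financing check: at every node Δ·S+B equals the discounted successor values.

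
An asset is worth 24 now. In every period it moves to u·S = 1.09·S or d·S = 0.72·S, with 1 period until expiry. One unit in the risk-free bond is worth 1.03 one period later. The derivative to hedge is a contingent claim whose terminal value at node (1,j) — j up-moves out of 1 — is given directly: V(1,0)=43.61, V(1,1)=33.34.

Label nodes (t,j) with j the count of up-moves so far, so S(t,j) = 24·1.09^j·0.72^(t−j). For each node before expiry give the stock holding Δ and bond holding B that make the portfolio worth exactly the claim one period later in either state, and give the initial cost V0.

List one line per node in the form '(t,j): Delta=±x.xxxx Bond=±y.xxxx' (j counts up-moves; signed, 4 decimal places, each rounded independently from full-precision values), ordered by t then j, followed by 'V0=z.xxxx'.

Risk-neutral probability p* = (R−d)/(u−d) = (1.03−0.72)/(1.09−0.72) = 0.8378.
At expiry t=1: V(1,0)=43.6100, V(1,1)=33.3400
Node (0,0) S=24.0000: V=(p*·33.3400+(1−p*)·43.6100)/1.03=33.9858; Δ=(33.3400−43.6100)/(26.1600−17.2800)=-1.1565; B=V−Δ·S=61.7426
The time-0 hedge costs 33.9858, which is the no-arbitrage price.

(0,0): Delta=-1.1565 Bond=61.7426
V0=33.9858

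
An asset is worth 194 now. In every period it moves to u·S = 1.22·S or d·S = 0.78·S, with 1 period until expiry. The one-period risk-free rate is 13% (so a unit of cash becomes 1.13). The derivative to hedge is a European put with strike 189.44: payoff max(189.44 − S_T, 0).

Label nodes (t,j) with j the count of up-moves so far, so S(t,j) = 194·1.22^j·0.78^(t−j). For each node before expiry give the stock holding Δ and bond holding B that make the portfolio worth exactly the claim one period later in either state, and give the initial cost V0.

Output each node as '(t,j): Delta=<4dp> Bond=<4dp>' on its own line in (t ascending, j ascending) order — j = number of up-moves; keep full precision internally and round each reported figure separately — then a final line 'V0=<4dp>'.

The replicating-portfolio and risk-neutral prices coincide; use p* = (1.13−0.78)/(1.22−0.78) = 0.7955 for the latter.
At expiry t=1: V(1,0)=38.1200, V(1,1)=0.0000
Node (0,0) S=194.0000: V=(p*·0.0000+(1−p*)·38.1200)/1.13=6.9002; Δ=(0.0000−38.1200)/(236.6800−151.3200)=-0.4466; B=V−Δ·S=93.5366
The time-0 hedge costs 6.9002, which is the no-arbitrage price.

(0,0): Delta=-0.4466 Bond=93.5366
V0=6.9002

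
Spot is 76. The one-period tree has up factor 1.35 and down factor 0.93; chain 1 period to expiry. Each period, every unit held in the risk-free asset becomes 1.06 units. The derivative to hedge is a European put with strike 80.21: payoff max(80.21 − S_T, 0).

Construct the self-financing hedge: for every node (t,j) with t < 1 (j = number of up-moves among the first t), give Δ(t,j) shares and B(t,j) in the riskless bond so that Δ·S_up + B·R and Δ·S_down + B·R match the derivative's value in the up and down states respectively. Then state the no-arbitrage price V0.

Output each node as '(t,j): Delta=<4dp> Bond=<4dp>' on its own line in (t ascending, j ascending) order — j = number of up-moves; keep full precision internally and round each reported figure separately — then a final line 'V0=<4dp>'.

Under the risk-neutral measure, an up-move has probability p* = (R−d)/(u−d) = 0.3095 and values discount at R = 1.06.
Terminal values V(1,·): V(1,0)=9.5300, V(1,1)=0.0000
Node (0,0) S=76.0000: V=(p*·0.0000+(1−p*)·9.5300)/1.06=6.2078; Δ=(0.0000−9.5300)/(102.6000−70.6800)=-0.2986; B=V−Δ·S=28.8982
Check: Δ(0,0)·S0 + B(0,0) = 6.2078 = V0.

(0,0): Delta=-0.2986 Bond=28.8982
V0=6.2078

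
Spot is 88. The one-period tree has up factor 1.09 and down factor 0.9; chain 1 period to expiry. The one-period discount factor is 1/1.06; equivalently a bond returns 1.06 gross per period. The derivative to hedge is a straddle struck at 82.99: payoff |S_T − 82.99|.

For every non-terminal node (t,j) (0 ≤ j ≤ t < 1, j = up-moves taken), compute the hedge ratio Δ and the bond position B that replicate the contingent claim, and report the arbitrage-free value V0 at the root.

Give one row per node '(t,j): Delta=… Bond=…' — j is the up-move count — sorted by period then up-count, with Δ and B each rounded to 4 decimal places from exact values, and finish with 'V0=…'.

Since d<R<u, set p* = (R−d)/(u−d) = 0.8421; price each node as the discounted p*-expectation of its children.
At expiry t=1: V(1,0)=3.7900, V(1,1)=12.9300
Node (0,0) S=88.0000: V=(p*·12.9300+(1−p*)·3.7900)/1.06=10.8366; Δ=(12.9300−3.7900)/(95.9200−79.2000)=0.5467; B=V−Δ·S=-37.2686
The time-0 hedge costs 10.8366, which is the no-arbitrage price.

(0,0): Delta=0.5467 Bond=-37.2686
V0=10.8366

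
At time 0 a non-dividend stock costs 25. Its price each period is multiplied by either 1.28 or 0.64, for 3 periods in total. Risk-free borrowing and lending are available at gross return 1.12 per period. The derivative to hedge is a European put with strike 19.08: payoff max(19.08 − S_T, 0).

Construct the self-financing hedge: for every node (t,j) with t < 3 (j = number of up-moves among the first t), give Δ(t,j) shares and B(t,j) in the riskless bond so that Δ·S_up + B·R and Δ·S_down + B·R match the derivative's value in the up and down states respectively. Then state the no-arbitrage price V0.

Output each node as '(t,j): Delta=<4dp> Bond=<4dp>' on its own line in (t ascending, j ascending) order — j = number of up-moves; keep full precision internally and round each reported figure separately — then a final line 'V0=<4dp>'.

Since d<R<u, set p* = (R−d)/(u−d) = 0.7500; price each node as the discounted p*-expectation of its children.
Terminal values V(3,·): V(3,0)=12.5264, V(3,1)=5.9728, V(3,2)=0.0000, V(3,3)=0.0000
  t=2,j=0: stock 10.2400 → up 13.1072 (V=5.9728), down 6.5536 (V=12.5264). Price 6.7957; hedge Δ=-1.0000, bond B=17.0357.
  t=2,j=1: stock 20.4800 → up 26.2144 (V=0.0000), down 13.1072 (V=5.9728). Price 1.3332; hedge Δ=-0.4557, bond B=10.6657.
  t=2,j=2: stock 40.9600 → up 52.4288 (V=0.0000), down 26.2144 (V=0.0000). Price 0.0000; hedge Δ=0.0000, bond B=0.0000.
  t=1,j=0: stock 16.0000 → up 20.4800 (V=1.3332), down 10.2400 (V=6.7957). Price 2.4097; hedge Δ=-0.5334, bond B=10.9448.
  t=1,j=1: stock 32.0000 → up 40.9600 (V=0.0000), down 20.4800 (V=1.3332). Price 0.2976; hedge Δ=-0.0651, bond B=2.3807.
  t=0,j=0: stock 25.0000 → up 32.0000 (V=0.2976), down 16.0000 (V=2.4097). Price 0.7372; hedge Δ=-0.1320, bond B=4.0373.
Check: Δ(0,0)·S0 + B(0,0) = 0.7372 = V0.

(0,0): Delta=-0.1320 Bond=4.0373
(1,0): Delta=-0.5334 Bond=10.9448
(1,1): Delta=-0.0651 Bond=2.3807
(2,0): Delta=-1.0000 Bond=17.0357
(2,1): Delta=-0.4557 Bond=10.6657
(2,2): Delta=0.0000 Bond=0.0000
V0=0.7372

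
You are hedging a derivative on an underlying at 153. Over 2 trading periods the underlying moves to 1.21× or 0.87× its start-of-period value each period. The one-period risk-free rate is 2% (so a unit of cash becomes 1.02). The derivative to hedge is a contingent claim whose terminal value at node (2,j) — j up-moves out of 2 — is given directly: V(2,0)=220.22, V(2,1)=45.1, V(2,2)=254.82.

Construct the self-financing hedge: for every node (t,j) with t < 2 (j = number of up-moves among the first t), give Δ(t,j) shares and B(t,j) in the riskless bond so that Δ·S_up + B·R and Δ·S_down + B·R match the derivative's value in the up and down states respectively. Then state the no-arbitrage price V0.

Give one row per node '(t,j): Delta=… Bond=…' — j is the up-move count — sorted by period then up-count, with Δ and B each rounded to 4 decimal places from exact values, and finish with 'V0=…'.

(0,0): Delta=-0.1006 Bond=150.5376
(1,0): Delta=-3.8694 Bond=655.2168
(1,1): Delta=3.3318 Bond=-481.8985
V0=135.1464

Since d<R<u, set p* = (R−d)/(u−d) = 0.4412; price each node as the discounted p*-expectation of its children.
Terminal values V(2,·): V(2,0)=220.2200, V(2,1)=45.1000, V(2,2)=254.8200
(1,0): S=133.1100. Δ = (V_up−V_dn)/(S_up−S_dn) = (45.1000−220.2200)/(161.0631−115.8057) = -3.8694. V = [p*·45.1000 + (1−p*)·220.2200]/1.02 = 140.1580. B = V − Δ·S = 655.2168.
(1,1): S=185.1300. Δ = (V_up−V_dn)/(S_up−S_dn) = (254.8200−45.1000)/(224.0073−161.0631) = 3.3318. V = [p*·254.8200 + (1−p*)·45.1000]/1.02 = 134.9250. B = V − Δ·S = -481.8985.
(0,0): S=153.0000. Δ = (V_up−V_dn)/(S_up−S_dn) = (134.9250−140.1580)/(185.1300−133.1100) = -0.1006. V = [p*·134.9250 + (1−p*)·140.1580]/1.02 = 135.1464. B = V − Δ·S = 150.5376.
Root portfolio cost Δ·153+B reproduces V0=135.1464.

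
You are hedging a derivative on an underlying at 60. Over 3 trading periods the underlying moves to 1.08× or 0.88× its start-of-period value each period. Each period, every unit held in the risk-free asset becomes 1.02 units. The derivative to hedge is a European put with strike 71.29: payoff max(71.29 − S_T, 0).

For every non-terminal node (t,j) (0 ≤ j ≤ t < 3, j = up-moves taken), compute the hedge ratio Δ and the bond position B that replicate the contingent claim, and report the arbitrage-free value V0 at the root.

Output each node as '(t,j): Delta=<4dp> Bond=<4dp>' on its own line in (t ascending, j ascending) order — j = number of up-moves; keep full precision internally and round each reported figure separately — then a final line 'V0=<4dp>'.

(0,0): Delta=-0.8315 Bond=58.4569
(1,0): Delta=-1.0000 Bond=68.5217
(1,1): Delta=-0.7727 Bond=55.8136
(2,0): Delta=-1.0000 Bond=69.8922
(2,1): Delta=-1.0000 Bond=69.8922
(2,2): Delta=-0.6933 Bond=51.3745
V0=8.5656

Since d<R<u, set p* = (R−d)/(u−d) = 0.7000; price each node as the discounted p*-expectation of its children.
Terminal values V(3,·): V(3,0)=30.4017, V(3,1)=21.1089, V(3,2)=9.7041, V(3,3)=0.0000
  t=2,j=0: stock 46.4640 → up 50.1811 (V=21.1089), down 40.8883 (V=30.4017). Price 23.4282; hedge Δ=-1.0000, bond B=69.8922.
  t=2,j=1: stock 57.0240 → up 61.5859 (V=9.7041), down 50.1811 (V=21.1089). Price 12.8682; hedge Δ=-1.0000, bond B=69.8922.
  t=2,j=2: stock 69.9840 → up 75.5827 (V=0.0000), down 61.5859 (V=9.7041). Price 2.8541; hedge Δ=-0.6933, bond B=51.3745.
  t=1,j=0: stock 52.8000 → up 57.0240 (V=12.8682), down 46.4640 (V=23.4282). Price 15.7217; hedge Δ=-1.0000, bond B=68.5217.
  t=1,j=1: stock 64.8000 → up 69.9840 (V=2.8541), down 57.0240 (V=12.8682). Price 5.7435; hedge Δ=-0.7727, bond B=55.8136.
  t=0,j=0: stock 60.0000 → up 64.8000 (V=5.7435), down 52.8000 (V=15.7217). Price 8.5656; hedge Δ=-0.8315, bond B=58.4569.
Root portfolio cost Δ·60+B reproduces V0=8.5656.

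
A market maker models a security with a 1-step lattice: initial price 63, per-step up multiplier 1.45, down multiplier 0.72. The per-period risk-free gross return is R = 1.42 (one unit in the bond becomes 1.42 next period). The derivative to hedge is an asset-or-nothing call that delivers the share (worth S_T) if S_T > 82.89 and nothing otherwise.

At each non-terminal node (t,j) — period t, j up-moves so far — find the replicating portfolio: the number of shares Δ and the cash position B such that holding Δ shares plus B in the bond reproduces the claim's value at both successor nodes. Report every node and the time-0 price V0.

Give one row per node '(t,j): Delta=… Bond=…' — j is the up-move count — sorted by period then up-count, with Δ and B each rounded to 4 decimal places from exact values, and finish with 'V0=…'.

(0,0): Delta=1.9863 Bond=-63.4497
V0=61.6872

Under the risk-neutral measure, an up-move has probability p* = (R−d)/(u−d) = 0.9589 and values discount at R = 1.42.
Terminal values V(1,·): V(1,0)=0.0000, V(1,1)=91.3500
  t=0,j=0: stock 63.0000 → up 91.3500 (V=91.3500), down 45.3600 (V=0.0000). Price 61.6872; hedge Δ=1.9863, bond B=-63.4497.
Root portfolio cost Δ·63+B reproduces V0=61.6872.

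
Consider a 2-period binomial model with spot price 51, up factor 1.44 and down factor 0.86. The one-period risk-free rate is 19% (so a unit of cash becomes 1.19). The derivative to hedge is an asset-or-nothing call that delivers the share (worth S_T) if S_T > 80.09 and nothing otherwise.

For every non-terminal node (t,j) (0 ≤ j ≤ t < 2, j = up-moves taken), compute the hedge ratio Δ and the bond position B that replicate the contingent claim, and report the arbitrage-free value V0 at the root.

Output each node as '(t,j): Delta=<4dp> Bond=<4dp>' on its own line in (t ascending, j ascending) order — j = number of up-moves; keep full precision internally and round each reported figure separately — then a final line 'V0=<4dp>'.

Since d<R<u, set p* = (R−d)/(u−d) = 0.5690; price each node as the discounted p*-expectation of its children.
Terminal payoffs: V(2,0)=0.0000, V(2,1)=0.0000, V(2,2)=105.7536
(1,0): S=43.8600. Δ = (V_up−V_dn)/(S_up−S_dn) = (0.0000−0.0000)/(63.1584−37.7196) = 0.0000. V = [p*·0.0000 + (1−p*)·0.0000]/1.19 = 0.0000. B = V − Δ·S = 0.0000.
(1,1): S=73.4400. Δ = (V_up−V_dn)/(S_up−S_dn) = (105.7536−0.0000)/(105.7536−63.1584) = 2.4828. V = [p*·105.7536 + (1−p*)·0.0000]/1.19 = 50.5632. B = V − Δ·S = -131.7706.
(0,0): S=51.0000. Δ = (V_up−V_dn)/(S_up−S_dn) = (50.5632−0.0000)/(73.4400−43.8600) = 1.7094. V = [p*·50.5632 + (1−p*)·0.0000]/1.19 = 24.1754. B = V − Δ·S = -63.0025.
Each (Δ,B) replicates both successor values, so the strategy is self-financing and V0 is arbitrage-free.

(0,0): Delta=1.7094 Bond=-63.0025
(1,0): Delta=0.0000 Bond=0.0000
(1,1): Delta=2.4828 Bond=-131.7706
V0=24.1754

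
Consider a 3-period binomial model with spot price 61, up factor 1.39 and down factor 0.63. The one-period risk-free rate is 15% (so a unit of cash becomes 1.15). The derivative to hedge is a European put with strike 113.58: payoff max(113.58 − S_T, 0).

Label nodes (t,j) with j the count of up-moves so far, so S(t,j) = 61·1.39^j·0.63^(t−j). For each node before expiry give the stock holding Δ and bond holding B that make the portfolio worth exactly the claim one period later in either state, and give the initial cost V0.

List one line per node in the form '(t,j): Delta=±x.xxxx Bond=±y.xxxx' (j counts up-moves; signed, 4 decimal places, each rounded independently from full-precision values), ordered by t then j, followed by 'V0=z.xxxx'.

(0,0): Delta=-0.6164 Bond=61.8607
(1,0): Delta=-1.0000 Bond=85.8828
(1,1): Delta=-0.5361 Bond=64.3354
(2,0): Delta=-1.0000 Bond=98.7652
(2,1): Delta=-1.0000 Bond=98.7652
(2,2): Delta=-0.4391 Bond=62.5490
V0=24.2622

No-arbitrage ⇒ martingale measure with p* = (R−d)/(u−d) = 0.6842.
At expiry t=3: V(3,0)=98.3271, V(3,1)=79.9268, V(3,2)=39.3294, V(3,3)=0.0000
Node (2,0) S=24.2109: V=(p*·79.9268+(1−p*)·98.3271)/1.15=74.5543; Δ=(79.9268−98.3271)/(33.6532−15.2529)=-1.0000; B=V−Δ·S=98.7652
Node (2,1) S=53.4177: V=(p*·39.3294+(1−p*)·79.9268)/1.15=45.3475; Δ=(39.3294−79.9268)/(74.2506−33.6532)=-1.0000; B=V−Δ·S=98.7652
Node (2,2) S=117.8581: V=(p*·0.0000+(1−p*)·39.3294)/1.15=10.7998; Δ=(0.0000−39.3294)/(163.8228−74.2506)=-0.4391; B=V−Δ·S=62.5490
Node (1,0) S=38.4300: V=(p*·45.3475+(1−p*)·74.5543)/1.15=47.4528; Δ=(45.3475−74.5543)/(53.4177−24.2109)=-1.0000; B=V−Δ·S=85.8828
Node (1,1) S=84.7900: V=(p*·10.7998+(1−p*)·45.3475)/1.15=18.8779; Δ=(10.7998−45.3475)/(117.8581−53.4177)=-0.5361; B=V−Δ·S=64.3354
Node (0,0) S=61.0000: V=(p*·18.8779+(1−p*)·47.4528)/1.15=24.2622; Δ=(18.8779−47.4528)/(84.7900−38.4300)=-0.6164; B=V−Δ·S=61.8607
Root portfolio cost Δ·61+B reproduces V0=24.2622.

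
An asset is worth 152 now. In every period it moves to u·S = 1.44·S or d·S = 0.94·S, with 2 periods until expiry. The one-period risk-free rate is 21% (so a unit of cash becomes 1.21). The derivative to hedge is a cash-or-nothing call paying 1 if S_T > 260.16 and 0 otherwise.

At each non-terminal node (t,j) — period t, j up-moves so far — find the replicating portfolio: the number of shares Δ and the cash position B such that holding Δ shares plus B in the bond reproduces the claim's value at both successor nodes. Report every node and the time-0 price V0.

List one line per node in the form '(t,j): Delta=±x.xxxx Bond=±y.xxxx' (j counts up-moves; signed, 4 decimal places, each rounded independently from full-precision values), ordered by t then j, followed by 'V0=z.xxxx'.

(0,0): Delta=0.0059 Bond=-0.6934
(1,0): Delta=0.0000 Bond=0.0000
(1,1): Delta=0.0091 Bond=-1.5537
V0=0.1992

Under the risk-neutral measure, an up-move has probability p* = (R−d)/(u−d) = 0.5400 and values discount at R = 1.21.
Terminal payoffs: V(2,0)=0.0000, V(2,1)=0.0000, V(2,2)=1.0000
(1,0): S=142.8800. Δ = (V_up−V_dn)/(S_up−S_dn) = (0.0000−0.0000)/(205.7472−134.3072) = 0.0000. V = [p*·0.0000 + (1−p*)·0.0000]/1.21 = 0.0000. B = V − Δ·S = 0.0000.
(1,1): S=218.8800. Δ = (V_up−V_dn)/(S_up−S_dn) = (1.0000−0.0000)/(315.1872−205.7472) = 0.0091. V = [p*·1.0000 + (1−p*)·0.0000]/1.21 = 0.4463. B = V − Δ·S = -1.5537.
(0,0): S=152.0000. Δ = (V_up−V_dn)/(S_up−S_dn) = (0.4463−0.0000)/(218.8800−142.8800) = 0.0059. V = [p*·0.4463 + (1−p*)·0.0000]/1.21 = 0.1992. B = V − Δ·S = -0.6934.
Self-financing check: at every node Δ·S+B equals the discounted successor values.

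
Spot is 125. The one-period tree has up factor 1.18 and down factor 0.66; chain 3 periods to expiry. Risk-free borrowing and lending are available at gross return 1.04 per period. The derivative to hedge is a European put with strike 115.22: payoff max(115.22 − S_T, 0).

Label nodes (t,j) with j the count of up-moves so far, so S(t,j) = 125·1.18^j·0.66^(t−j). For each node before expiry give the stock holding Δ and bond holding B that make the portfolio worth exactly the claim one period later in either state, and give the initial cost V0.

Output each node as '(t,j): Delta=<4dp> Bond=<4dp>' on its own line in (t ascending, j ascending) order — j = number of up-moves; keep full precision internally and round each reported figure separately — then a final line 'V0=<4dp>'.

(0,0): Delta=-0.3152 Bond=48.1039
(1,0): Delta=-1.0000 Bond=106.5274
(1,1): Delta=-0.1740 Bond=29.2125
(2,0): Delta=-1.0000 Bond=110.7885
(2,1): Delta=-1.0000 Bond=110.7885
(2,2): Delta=-0.0038 Bond=0.7571
V0=8.7089

The replicating-portfolio and risk-neutral prices coincide; use p* = (1.04−0.66)/(1.18−0.66) = 0.7308 for the latter.
Payoff layer (t=3): V(3,0)=79.2830, V(3,1)=50.9690, V(3,2)=0.3470, V(3,3)=0.0000
(2,0): S=54.4500. Δ = (V_up−V_dn)/(S_up−S_dn) = (50.9690−79.2830)/(64.2510−35.9370) = -1.0000. V = [p*·50.9690 + (1−p*)·79.2830]/1.04 = 56.3385. B = V − Δ·S = 110.7885.
(2,1): S=97.3500. Δ = (V_up−V_dn)/(S_up−S_dn) = (0.3470−50.9690)/(114.8730−64.2510) = -1.0000. V = [p*·0.3470 + (1−p*)·50.9690]/1.04 = 13.4385. B = V − Δ·S = 110.7885.
(2,2): S=174.0500. Δ = (V_up−V_dn)/(S_up−S_dn) = (0.0000−0.3470)/(205.3790−114.8730) = -0.0038. V = [p*·0.0000 + (1−p*)·0.3470]/1.04 = 0.0898. B = V − Δ·S = 0.7571.
(1,0): S=82.5000. Δ = (V_up−V_dn)/(S_up−S_dn) = (13.4385−56.3385)/(97.3500−54.4500) = -1.0000. V = [p*·13.4385 + (1−p*)·56.3385]/1.04 = 24.0274. B = V − Δ·S = 106.5274.
(1,1): S=147.5000. Δ = (V_up−V_dn)/(S_up−S_dn) = (0.0898−13.4385)/(174.0500−97.3500) = -0.1740. V = [p*·0.0898 + (1−p*)·13.4385]/1.04 = 3.5420. B = V − Δ·S = 29.2125.
(0,0): S=125.0000. Δ = (V_up−V_dn)/(S_up−S_dn) = (3.5420−24.0274)/(147.5000−82.5000) = -0.3152. V = [p*·3.5420 + (1−p*)·24.0274]/1.04 = 8.7089. B = V − Δ·S = 48.1039.
Each (Δ,B) replicates both successor values, so the strategy is self-financing and V0 is arbitrage-free.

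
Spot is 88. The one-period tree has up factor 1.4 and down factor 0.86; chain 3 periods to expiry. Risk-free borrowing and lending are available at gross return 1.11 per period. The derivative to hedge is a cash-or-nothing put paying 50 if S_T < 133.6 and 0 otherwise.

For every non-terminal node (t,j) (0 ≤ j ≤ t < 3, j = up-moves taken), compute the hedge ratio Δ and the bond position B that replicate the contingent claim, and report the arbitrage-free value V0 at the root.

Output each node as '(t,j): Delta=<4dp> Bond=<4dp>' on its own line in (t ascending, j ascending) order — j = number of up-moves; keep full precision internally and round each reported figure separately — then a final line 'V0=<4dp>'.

The replicating-portfolio and risk-neutral prices coincide; use p* = (1.11−0.86)/(1.4−0.86) = 0.4630 for the latter.
Terminal payoffs: V(3,0)=50.0000, V(3,1)=50.0000, V(3,2)=0.0000, V(3,3)=0.0000
Node (2,0) S=65.0848: V=(p*·50.0000+(1−p*)·50.0000)/1.11=45.0450; Δ=(50.0000−50.0000)/(91.1187−55.9729)=0.0000; B=V−Δ·S=45.0450
Node (2,1) S=105.9520: V=(p*·0.0000+(1−p*)·50.0000)/1.11=24.1909; Δ=(0.0000−50.0000)/(148.3328−91.1187)=-0.8739; B=V−Δ·S=116.7835
Node (2,2) S=172.4800: V=(p*·0.0000+(1−p*)·0.0000)/1.11=0.0000; Δ=(0.0000−0.0000)/(241.4720−148.3328)=0.0000; B=V−Δ·S=0.0000
Node (1,0) S=75.6800: V=(p*·24.1909+(1−p*)·45.0450)/1.11=31.8832; Δ=(24.1909−45.0450)/(105.9520−65.0848)=-0.5103; B=V−Δ·S=70.5020
Node (1,1) S=123.2000: V=(p*·0.0000+(1−p*)·24.1909)/1.11=11.7040; Δ=(0.0000−24.1909)/(172.4800−105.9520)=-0.3636; B=V−Δ·S=56.5018
Node (0,0) S=88.0000: V=(p*·11.7040+(1−p*)·31.8832)/1.11=20.3072; Δ=(11.7040−31.8832)/(123.2000−75.6800)=-0.4246; B=V−Δ·S=57.6761
Root portfolio cost Δ·88+B reproduces V0=20.3072.

(0,0): Delta=-0.4246 Bond=57.6761
(1,0): Delta=-0.5103 Bond=70.5020
(1,1): Delta=-0.3636 Bond=56.5018
(2,0): Delta=0.0000 Bond=45.0450
(2,1): Delta=-0.8739 Bond=116.7835
(2,2): Delta=0.0000 Bond=0.0000
V0=20.3072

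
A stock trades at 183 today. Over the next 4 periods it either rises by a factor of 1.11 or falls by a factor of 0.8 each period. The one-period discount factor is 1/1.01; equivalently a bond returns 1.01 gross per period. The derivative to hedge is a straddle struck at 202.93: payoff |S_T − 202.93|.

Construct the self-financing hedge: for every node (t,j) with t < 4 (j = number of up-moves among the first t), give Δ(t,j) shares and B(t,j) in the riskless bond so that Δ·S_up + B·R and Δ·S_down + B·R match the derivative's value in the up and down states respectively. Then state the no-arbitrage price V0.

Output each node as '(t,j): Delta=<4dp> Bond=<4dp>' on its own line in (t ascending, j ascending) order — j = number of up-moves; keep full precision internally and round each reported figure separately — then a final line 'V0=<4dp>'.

Risk-neutral probability p* = (R−d)/(u−d) = (1.01−0.8)/(1.11−0.8) = 0.6774.
Terminal payoffs: V(4,0)=127.9732, V(4,1)=98.9274, V(4,2)=58.6264, V(4,3)=2.7088, V(4,4)=74.8769
Node (3,0) S=93.6960: V=(p*·98.9274+(1−p*)·127.9732)/1.01=107.2248; Δ=(98.9274−127.9732)/(104.0026−74.9568)=-1.0000; B=V−Δ·S=200.9208
Node (3,1) S=130.0032: V=(p*·58.6264+(1−p*)·98.9274)/1.01=70.9176; Δ=(58.6264−98.9274)/(144.3036−104.0026)=-1.0000; B=V−Δ·S=200.9208
Node (3,2) S=180.3794: V=(p*·2.7088+(1−p*)·58.6264)/1.01=20.5414; Δ=(2.7088−58.6264)/(200.2212−144.3036)=-1.0000; B=V−Δ·S=200.9208
Node (3,3) S=250.2765: V=(p*·74.8769+(1−p*)·2.7088)/1.01=51.0860; Δ=(74.8769−2.7088)/(277.8069−200.2212)=0.9302; B=V−Δ·S=-181.7142
Node (2,0) S=117.1200: V=(p*·70.9176+(1−p*)·107.2248)/1.01=81.8115; Δ=(70.9176−107.2248)/(130.0032−93.6960)=-1.0000; B=V−Δ·S=198.9315
Node (2,1) S=162.5040: V=(p*·20.5414+(1−p*)·70.9176)/1.01=36.4275; Δ=(20.5414−70.9176)/(180.3794−130.0032)=-1.0000; B=V−Δ·S=198.9315
Node (2,2) S=225.4743: V=(p*·51.0860+(1−p*)·20.5414)/1.01=40.8246; Δ=(51.0860−20.5414)/(250.2765−180.3794)=0.4370; B=V−Δ·S=-57.7065
Node (1,0) S=146.4000: V=(p*·36.4275+(1−p*)·81.8115)/1.01=50.5619; Δ=(36.4275−81.8115)/(162.5040−117.1200)=-1.0000; B=V−Δ·S=196.9619
Node (1,1) S=203.1300: V=(p*·40.8246+(1−p*)·36.4275)/1.01=39.0160; Δ=(40.8246−36.4275)/(225.4743−162.5040)=0.0698; B=V−Δ·S=24.8316
Node (0,0) S=183.0000: V=(p*·39.0160+(1−p*)·50.5619)/1.01=42.3173; Δ=(39.0160−50.5619)/(203.1300−146.4000)=-0.2035; B=V−Δ·S=79.5619
Check: Δ(0,0)·S0 + B(0,0) = 42.3173 = V0.

(0,0): Delta=-0.2035 Bond=79.5619
(1,0): Delta=-1.0000 Bond=196.9619
(1,1): Delta=0.0698 Bond=24.8316
(2,0): Delta=-1.0000 Bond=198.9315
(2,1): Delta=-1.0000 Bond=198.9315
(2,2): Delta=0.4370 Bond=-57.7065
(3,0): Delta=-1.0000 Bond=200.9208
(3,1): Delta=-1.0000 Bond=200.9208
(3,2): Delta=-1.0000 Bond=200.9208
(3,3): Delta=0.9302 Bond=-181.7142
V0=42.3173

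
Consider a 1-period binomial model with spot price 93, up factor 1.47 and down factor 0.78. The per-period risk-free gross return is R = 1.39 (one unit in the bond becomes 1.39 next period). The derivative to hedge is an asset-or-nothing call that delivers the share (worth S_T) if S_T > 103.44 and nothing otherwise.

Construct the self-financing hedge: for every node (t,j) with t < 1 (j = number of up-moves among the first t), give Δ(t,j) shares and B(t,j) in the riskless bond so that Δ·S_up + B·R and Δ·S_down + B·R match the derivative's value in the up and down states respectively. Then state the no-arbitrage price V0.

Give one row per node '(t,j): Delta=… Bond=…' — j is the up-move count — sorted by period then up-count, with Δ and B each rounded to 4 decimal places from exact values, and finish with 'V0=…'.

(0,0): Delta=2.1304 Bond=-111.1811
V0=86.9493

No-arbitrage ⇒ martingale measure with p* = (R−d)/(u−d) = 0.8841.
Payoff layer (t=1): V(1,0)=0.0000, V(1,1)=136.7100
(0,0): S=93.0000. Δ = (V_up−V_dn)/(S_up−S_dn) = (136.7100−0.0000)/(136.7100−72.5400) = 2.1304. V = [p*·136.7100 + (1−p*)·0.0000]/1.39 = 86.9493. B = V − Δ·S = -111.1811.
Check: Δ(0,0)·S0 + B(0,0) = 86.9493 = V0.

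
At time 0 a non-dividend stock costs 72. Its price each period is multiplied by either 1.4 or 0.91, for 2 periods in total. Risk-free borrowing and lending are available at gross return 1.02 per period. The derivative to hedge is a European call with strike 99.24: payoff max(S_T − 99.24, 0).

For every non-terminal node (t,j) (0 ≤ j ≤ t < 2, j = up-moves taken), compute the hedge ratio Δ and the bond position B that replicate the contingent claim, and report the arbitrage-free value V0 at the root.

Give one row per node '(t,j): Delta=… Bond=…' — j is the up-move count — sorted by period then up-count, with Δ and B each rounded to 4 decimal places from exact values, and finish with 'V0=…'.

Under the risk-neutral measure, an up-move has probability p* = (R−d)/(u−d) = 0.2245 and values discount at R = 1.02.
Payoff layer (t=2): V(2,0)=0.0000, V(2,1)=0.0000, V(2,2)=41.8800
(1,0): S=65.5200. Δ = (V_up−V_dn)/(S_up−S_dn) = (0.0000−0.0000)/(91.7280−59.6232) = 0.0000. V = [p*·0.0000 + (1−p*)·0.0000]/1.02 = 0.0000. B = V − Δ·S = 0.0000.
(1,1): S=100.8000. Δ = (V_up−V_dn)/(S_up−S_dn) = (41.8800−0.0000)/(141.1200−91.7280) = 0.8479. V = [p*·41.8800 + (1−p*)·0.0000]/1.02 = 9.2173. B = V − Δ·S = -76.2521.
(0,0): S=72.0000. Δ = (V_up−V_dn)/(S_up−S_dn) = (9.2173−0.0000)/(100.8000−65.5200) = 0.2613. V = [p*·9.2173 + (1−p*)·0.0000]/1.02 = 2.0286. B = V − Δ·S = -16.7822.
The time-0 hedge costs 2.0286, which is the no-arbitrage price.

(0,0): Delta=0.2613 Bond=-16.7822
(1,0): Delta=0.0000 Bond=0.0000
(1,1): Delta=0.8479 Bond=-76.2521
V0=2.0286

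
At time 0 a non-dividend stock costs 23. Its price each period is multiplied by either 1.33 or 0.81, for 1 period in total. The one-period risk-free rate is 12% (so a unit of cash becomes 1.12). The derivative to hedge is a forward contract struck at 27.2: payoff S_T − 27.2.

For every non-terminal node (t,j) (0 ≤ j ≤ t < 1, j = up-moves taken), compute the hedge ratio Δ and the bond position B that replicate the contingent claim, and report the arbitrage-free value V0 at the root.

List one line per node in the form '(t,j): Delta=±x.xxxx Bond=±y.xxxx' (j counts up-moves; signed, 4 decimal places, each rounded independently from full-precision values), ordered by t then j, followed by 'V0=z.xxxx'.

Risk-neutral probability p* = (R−d)/(u−d) = (1.12−0.81)/(1.33−0.81) = 0.5962.
Terminal values V(1,·): V(1,0)=-8.5700, V(1,1)=3.3900
Node (0,0) S=23.0000: V=(p*·3.3900+(1−p*)·-8.5700)/1.12=-1.2857; Δ=(3.3900−-8.5700)/(30.5900−18.6300)=1.0000; B=V−Δ·S=-24.2857
Check: Δ(0,0)·S0 + B(0,0) = -1.2857 = V0.

(0,0): Delta=1.0000 Bond=-24.2857
V0=-1.2857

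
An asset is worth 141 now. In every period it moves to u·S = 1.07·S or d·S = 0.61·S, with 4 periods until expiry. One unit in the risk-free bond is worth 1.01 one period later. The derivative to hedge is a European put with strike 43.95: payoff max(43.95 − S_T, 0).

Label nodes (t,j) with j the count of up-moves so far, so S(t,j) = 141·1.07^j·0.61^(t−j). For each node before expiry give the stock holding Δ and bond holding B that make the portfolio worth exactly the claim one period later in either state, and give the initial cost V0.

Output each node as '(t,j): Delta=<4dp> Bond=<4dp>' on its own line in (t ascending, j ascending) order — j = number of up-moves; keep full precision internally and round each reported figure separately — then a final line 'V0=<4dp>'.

(0,0): Delta=-0.0069 Bond=1.0566
(1,0): Delta=-0.0608 Bond=5.6962
(1,1): Delta=-0.0023 Bond=0.3728
(2,0): Delta=-0.4250 Bond=24.8638
(2,1): Delta=-0.0296 Bond=2.8866
(2,2): Delta=0.0000 Bond=0.0000
(3,0): Delta=-1.0000 Bond=43.5149
(3,1): Delta=-0.3758 Bond=22.3520
(3,2): Delta=0.0000 Bond=0.0000
(3,3): Delta=0.0000 Bond=0.0000
V0=0.0788

Risk-neutral probability p* = (R−d)/(u−d) = (1.01−0.61)/(1.07−0.61) = 0.8696.
Payoff layer (t=4): V(4,0)=24.4274, V(4,1)=9.7054, V(4,2)=0.0000, V(4,3)=0.0000, V(4,4)=0.0000
(3,0): S=32.0043. Δ = (V_up−V_dn)/(S_up−S_dn) = (9.7054−24.4274)/(34.2446−19.5226) = -1.0000. V = [p*·9.7054 + (1−p*)·24.4274]/1.01 = 11.5105. B = V − Δ·S = 43.5149.
(3,1): S=56.1387. Δ = (V_up−V_dn)/(S_up−S_dn) = (0.0000−9.7054)/(60.0684−34.2446) = -0.3758. V = [p*·0.0000 + (1−p*)·9.7054]/1.01 = 1.2534. B = V − Δ·S = 22.3520.
(3,2): S=98.4728. Δ = (V_up−V_dn)/(S_up−S_dn) = (0.0000−0.0000)/(105.3659−60.0684) = 0.0000. V = [p*·0.0000 + (1−p*)·0.0000]/1.01 = 0.0000. B = V − Δ·S = 0.0000.
(3,3): S=172.7311. Δ = (V_up−V_dn)/(S_up−S_dn) = (0.0000−0.0000)/(184.8222−105.3659) = 0.0000. V = [p*·0.0000 + (1−p*)·0.0000]/1.01 = 0.0000. B = V − Δ·S = 0.0000.
(2,0): S=52.4661. Δ = (V_up−V_dn)/(S_up−S_dn) = (1.2534−11.5105)/(56.1387−32.0043) = -0.4250. V = [p*·1.2534 + (1−p*)·11.5105]/1.01 = 2.5656. B = V − Δ·S = 24.8638.
(2,1): S=92.0307. Δ = (V_up−V_dn)/(S_up−S_dn) = (0.0000−1.2534)/(98.4728−56.1387) = -0.0296. V = [p*·0.0000 + (1−p*)·1.2534]/1.01 = 0.1619. B = V − Δ·S = 2.8866.
(2,2): S=161.4309. Δ = (V_up−V_dn)/(S_up−S_dn) = (0.0000−0.0000)/(172.7311−98.4728) = 0.0000. V = [p*·0.0000 + (1−p*)·0.0000]/1.01 = 0.0000. B = V − Δ·S = 0.0000.
(1,0): S=86.0100. Δ = (V_up−V_dn)/(S_up−S_dn) = (0.1619−2.5656)/(92.0307−52.4661) = -0.0608. V = [p*·0.1619 + (1−p*)·2.5656]/1.01 = 0.4707. B = V − Δ·S = 5.6962.
(1,1): S=150.8700. Δ = (V_up−V_dn)/(S_up−S_dn) = (0.0000−0.1619)/(161.4309−92.0307) = -0.0023. V = [p*·0.0000 + (1−p*)·0.1619]/1.01 = 0.0209. B = V − Δ·S = 0.3728.
(0,0): S=141.0000. Δ = (V_up−V_dn)/(S_up−S_dn) = (0.0209−0.4707)/(150.8700−86.0100) = -0.0069. V = [p*·0.0209 + (1−p*)·0.4707]/1.01 = 0.0788. B = V − Δ·S = 1.0566.
Root portfolio cost Δ·141+B reproduces V0=0.0788.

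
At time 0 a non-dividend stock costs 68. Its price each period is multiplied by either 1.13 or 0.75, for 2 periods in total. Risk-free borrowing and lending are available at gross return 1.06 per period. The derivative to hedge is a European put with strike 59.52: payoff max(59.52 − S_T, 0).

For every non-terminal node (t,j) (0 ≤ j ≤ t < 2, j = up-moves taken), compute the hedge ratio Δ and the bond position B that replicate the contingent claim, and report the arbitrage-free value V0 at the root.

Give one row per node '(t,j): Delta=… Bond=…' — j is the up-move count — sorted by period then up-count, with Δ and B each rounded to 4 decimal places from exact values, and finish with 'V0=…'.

Risk-neutral probability p* = (R−d)/(u−d) = (1.06−0.75)/(1.13−0.75) = 0.8158.
Terminal values V(2,·): V(2,0)=21.2700, V(2,1)=1.8900, V(2,2)=0.0000
  t=1,j=0: stock 51.0000 → up 57.6300 (V=1.8900), down 38.2500 (V=21.2700). Price 5.1509; hedge Δ=-1.0000, bond B=56.1509.
  t=1,j=1: stock 76.8400 → up 86.8292 (V=0.0000), down 57.6300 (V=1.8900). Price 0.3285; hedge Δ=-0.0647, bond B=5.3021.
  t=0,j=0: stock 68.0000 → up 76.8400 (V=0.3285), down 51.0000 (V=5.1509). Price 1.1479; hedge Δ=-0.1866, bond B=13.8387.
Check: Δ(0,0)·S0 + B(0,0) = 1.1479 = V0.

(0,0): Delta=-0.1866 Bond=13.8387
(1,0): Delta=-1.0000 Bond=56.1509
(1,1): Delta=-0.0647 Bond=5.3021
V0=1.1479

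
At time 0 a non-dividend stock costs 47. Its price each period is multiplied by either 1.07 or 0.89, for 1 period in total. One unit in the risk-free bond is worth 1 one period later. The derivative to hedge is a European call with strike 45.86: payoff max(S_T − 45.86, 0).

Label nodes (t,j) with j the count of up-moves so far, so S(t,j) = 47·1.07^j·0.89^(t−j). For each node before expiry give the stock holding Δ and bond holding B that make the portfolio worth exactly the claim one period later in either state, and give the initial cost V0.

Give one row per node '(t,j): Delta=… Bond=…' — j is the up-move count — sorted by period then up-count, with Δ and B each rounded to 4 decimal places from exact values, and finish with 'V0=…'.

No-arbitrage ⇒ martingale measure with p* = (R−d)/(u−d) = 0.6111.
Terminal payoffs: V(1,0)=0.0000, V(1,1)=4.4300
Node (0,0) S=47.0000: V=(p*·4.4300+(1−p*)·0.0000)/1=2.7072; Δ=(4.4300−0.0000)/(50.2900−41.8300)=0.5236; B=V−Δ·S=-21.9039
Root portfolio cost Δ·47+B reproduces V0=2.7072.

(0,0): Delta=0.5236 Bond=-21.9039
V0=2.7072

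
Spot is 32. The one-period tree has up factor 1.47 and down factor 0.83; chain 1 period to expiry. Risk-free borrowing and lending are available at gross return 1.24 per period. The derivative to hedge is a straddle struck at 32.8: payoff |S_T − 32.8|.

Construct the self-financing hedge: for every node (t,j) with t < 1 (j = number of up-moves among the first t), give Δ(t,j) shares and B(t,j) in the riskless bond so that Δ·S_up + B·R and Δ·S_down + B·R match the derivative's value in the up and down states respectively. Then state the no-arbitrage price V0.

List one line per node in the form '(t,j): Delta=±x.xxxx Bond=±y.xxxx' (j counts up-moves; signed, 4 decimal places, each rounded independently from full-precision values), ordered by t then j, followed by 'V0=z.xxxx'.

(0,0): Delta=0.3906 Bond=-3.3347
V0=9.1653

Under the risk-neutral measure, an up-move has probability p* = (R−d)/(u−d) = 0.6406 and values discount at R = 1.24.
At expiry t=1: V(1,0)=6.2400, V(1,1)=14.2400
  t=0,j=0: stock 32.0000 → up 47.0400 (V=14.2400), down 26.5600 (V=6.2400). Price 9.1653; hedge Δ=0.3906, bond B=-3.3347.
Each (Δ,B) replicates both successor values, so the strategy is self-financing and V0 is arbitrage-free.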